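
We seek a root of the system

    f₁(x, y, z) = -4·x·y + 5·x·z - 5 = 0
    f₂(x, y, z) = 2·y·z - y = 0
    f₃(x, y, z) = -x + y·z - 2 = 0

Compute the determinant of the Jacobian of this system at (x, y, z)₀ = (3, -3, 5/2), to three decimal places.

61.500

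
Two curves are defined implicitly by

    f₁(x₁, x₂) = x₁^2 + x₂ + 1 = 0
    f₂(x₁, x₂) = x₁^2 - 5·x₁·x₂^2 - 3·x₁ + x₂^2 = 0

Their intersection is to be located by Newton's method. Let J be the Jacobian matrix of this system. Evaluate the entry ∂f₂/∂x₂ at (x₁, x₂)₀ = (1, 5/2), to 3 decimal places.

-20.000

∂f₂/∂x₂ = -10·x₁·x₂ + 2·x₂.
At (1, 5/2) this is -20.000.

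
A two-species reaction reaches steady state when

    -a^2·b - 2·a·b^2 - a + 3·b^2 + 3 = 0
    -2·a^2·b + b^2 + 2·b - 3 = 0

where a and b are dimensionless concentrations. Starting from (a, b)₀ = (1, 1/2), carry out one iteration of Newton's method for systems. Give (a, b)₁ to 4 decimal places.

At (1, 1/2): F = (1.7500, -2.7500).
Jacobian J = [[-2·a·b - 2·b^2 - 1, -a^2 - 4·a·b + 6·b], [-4·a·b, -2·a^2 + 2·b + 2]].
At the point, J = [[-2.5000, 0.0000], [-2.0000, 1.0000]] (det J = -2.5000).
Solving J·Δ = −F gives Δ = (0.7000, 4.1500).
Then the next iterate is (a, b)₁ = (1.7000, 4.6500).

(1.7000, 4.6500)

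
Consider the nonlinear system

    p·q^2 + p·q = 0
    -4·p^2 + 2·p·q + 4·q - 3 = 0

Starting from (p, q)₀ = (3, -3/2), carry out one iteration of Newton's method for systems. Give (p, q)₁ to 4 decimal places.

At (3, -3/2): F = (2.2500, -54.0000).
Jacobian J = [[q^2 + q, 2·p·q + p], [-8·p + 2·q, 2·p + 4]].
At the point, J = [[0.7500, -6.0000], [-27.0000, 10.0000]] (det J = -154.5000).
Solving J·Δ = −F gives Δ = (-1.9515, 0.1311).
Then the next iterate is (p, q)₁ = (1.0485, -1.3689).

(1.0485, -1.3689)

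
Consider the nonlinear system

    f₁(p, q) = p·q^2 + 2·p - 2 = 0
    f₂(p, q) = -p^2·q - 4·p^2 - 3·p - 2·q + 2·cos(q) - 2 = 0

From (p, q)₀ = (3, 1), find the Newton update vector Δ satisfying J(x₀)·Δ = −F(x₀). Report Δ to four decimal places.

(-1.5801, -0.3766)

At (3, 1): F = (7.0000, -56.919395).
Jacobian J = [[q^2 + 2, 2·p·q], [-2·p·q - 8·p - 3, -p^2 - 2·sin(q) - 2]].
At the point, J = [[3.0000, 6.0000], [-33.0000, -12.682942]] (det J = 159.951174).
Solving J·Δ = −F gives Δ = (-1.5801, -0.3766).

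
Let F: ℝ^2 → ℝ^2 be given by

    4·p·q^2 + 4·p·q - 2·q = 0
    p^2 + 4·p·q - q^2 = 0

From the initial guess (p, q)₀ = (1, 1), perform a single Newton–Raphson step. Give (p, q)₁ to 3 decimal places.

(0.364, 0.909)

At (1, 1): F = (6.000, 4.000).
Jacobian J = [[4·q^2 + 4·q, 8·p·q + 4·p - 2], [2·p + 4·q, 4·p - 2·q]].
At the point, J = [[8.000, 10.000], [6.000, 2.000]] (det J = -44.000).
Solving J·Δ = −F gives Δ = (-0.636, -0.091).
Then the next iterate is (p, q)₁ = (0.364, 0.909).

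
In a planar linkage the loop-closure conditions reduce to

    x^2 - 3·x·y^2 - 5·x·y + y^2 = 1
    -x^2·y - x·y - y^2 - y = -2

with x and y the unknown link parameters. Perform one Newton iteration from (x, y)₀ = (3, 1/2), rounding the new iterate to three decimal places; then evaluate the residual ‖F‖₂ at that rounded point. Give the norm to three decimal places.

1.128

At (3, 1/2): F = (-1.500, -4.750).
Jacobian J = [[2·x - 3·y^2 - 5·y, -6·x·y - 5·x + 2·y], [-2·x·y - y, -x^2 - x - 2·y - 1]].
At the point, J = [[2.750, -23.000], [-3.500, -14.000]] (det J = -119.000).
Solving J·Δ = −F gives Δ = (-0.742, -0.154).
Then the next iterate is (x, y)₁ = (2.258, 0.346).
Re-evaluating at (2.258, 0.346): F = (-0.49902, -1.01109), so ‖F‖₂ = 1.128.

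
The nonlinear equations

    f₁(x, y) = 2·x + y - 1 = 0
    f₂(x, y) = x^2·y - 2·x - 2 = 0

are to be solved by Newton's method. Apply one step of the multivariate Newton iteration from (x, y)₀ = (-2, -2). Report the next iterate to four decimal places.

At (-2, -2): F = (-7.0000, -6.0000).
Jacobian J = [[2, 1], [2·x·y - 2, x^2]].
At the point, J = [[2.0000, 1.0000], [6.0000, 4.0000]] (det J = 2.0000).
Solving J·Δ = −F gives Δ = (11.0000, -15.0000).
Then the next iterate is (x, y)₁ = (9.0000, -17.0000).

(9.0000, -17.0000)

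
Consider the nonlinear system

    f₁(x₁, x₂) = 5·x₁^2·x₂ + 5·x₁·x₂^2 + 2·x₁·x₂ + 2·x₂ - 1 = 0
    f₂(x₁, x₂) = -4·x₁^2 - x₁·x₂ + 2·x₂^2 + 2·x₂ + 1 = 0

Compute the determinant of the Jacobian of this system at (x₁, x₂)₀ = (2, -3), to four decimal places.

-190.0000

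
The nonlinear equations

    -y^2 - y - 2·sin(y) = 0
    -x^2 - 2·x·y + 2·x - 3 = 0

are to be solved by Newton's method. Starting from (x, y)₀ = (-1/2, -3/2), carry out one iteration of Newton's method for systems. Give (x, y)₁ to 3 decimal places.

(0.570, -2.170)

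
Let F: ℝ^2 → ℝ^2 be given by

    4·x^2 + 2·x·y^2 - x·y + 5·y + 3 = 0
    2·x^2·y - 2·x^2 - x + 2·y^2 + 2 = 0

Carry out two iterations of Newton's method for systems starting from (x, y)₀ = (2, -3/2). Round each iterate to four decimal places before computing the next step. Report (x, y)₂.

At (2, -3/2): F = (23.5000, -15.5000).
Jacobian J = [[8·x + 2·y^2 - y, 4·x·y - x + 5], [4·x·y - 4·x - 1, 2·x^2 + 4·y]].
At the point, J = [[22.0000, -9.0000], [-21.0000, 2.0000]] (det J = -145.0000).
Solving J·Δ = −F gives Δ = (-0.6379, 1.0517).
Then the next iterate is (x, y)₁ = (1.3621, -0.4483).
Round to (1.3621, -0.4483) and repeat: F = (9.337885, -4.334264), J = [[11.747046, 1.195382], [-8.890918, 1.917433]].
Δ = (-0.6964, -0.9685), so (x, y)₂ = (0.6657, -1.4168).

(0.6657, -1.4168)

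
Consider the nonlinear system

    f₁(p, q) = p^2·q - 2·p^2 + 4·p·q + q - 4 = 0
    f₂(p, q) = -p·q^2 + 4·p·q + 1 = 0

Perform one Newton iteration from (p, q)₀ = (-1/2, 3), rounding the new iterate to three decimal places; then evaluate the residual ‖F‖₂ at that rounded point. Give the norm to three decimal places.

2.159

At (-1/2, 3): F = (-6.750, -0.500).
Jacobian J = [[2·p·q - 4·p + 4·q, p^2 + 4·p + 1], [-q^2 + 4·q, -2·p·q + 4·p]].
At the point, J = [[11.000, -0.750], [3.000, 1.000]] (det J = 13.250).
Solving J·Δ = −F gives Δ = (0.538, -1.113).
Then the next iterate is (p, q)₁ = (0.038, 1.887).
Re-evaluating at (0.038, 1.887): F = (-1.82634, 1.15151), so ‖F‖₂ = 2.159.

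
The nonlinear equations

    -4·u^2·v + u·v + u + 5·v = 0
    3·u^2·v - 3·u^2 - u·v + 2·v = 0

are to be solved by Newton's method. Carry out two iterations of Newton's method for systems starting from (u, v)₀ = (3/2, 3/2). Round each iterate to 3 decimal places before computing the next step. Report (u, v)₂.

(1.412, 0.912)

At (3/2, 3/2): F = (-2.250, 4.125).
Jacobian J = [[-8·u·v + v + 1, -4·u^2 + u + 5], [6·u·v - 6·u - v, 3·u^2 - u + 2]].
At the point, J = [[-15.500, -2.500], [3.000, 7.250]] (det J = -104.875).
Solving J·Δ = −F gives Δ = (-0.057, -0.545).
Then the next iterate is (u, v)₁ = (1.443, 0.955).
Round to (1.443, 0.955) and repeat: F = (-0.35813, 0.25083), J = [[-9.06952, -1.88600], [-1.34461, 6.80375]].
Δ = (-0.031, -0.043), so (u, v)₂ = (1.412, 0.912).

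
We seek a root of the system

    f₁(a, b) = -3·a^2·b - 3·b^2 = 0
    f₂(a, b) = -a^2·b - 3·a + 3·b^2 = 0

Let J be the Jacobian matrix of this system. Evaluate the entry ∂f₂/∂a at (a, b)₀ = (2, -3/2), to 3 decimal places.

∂f₂/∂a = -2·a·b - 3.
At (2, -3/2) this is 3.000.

3.000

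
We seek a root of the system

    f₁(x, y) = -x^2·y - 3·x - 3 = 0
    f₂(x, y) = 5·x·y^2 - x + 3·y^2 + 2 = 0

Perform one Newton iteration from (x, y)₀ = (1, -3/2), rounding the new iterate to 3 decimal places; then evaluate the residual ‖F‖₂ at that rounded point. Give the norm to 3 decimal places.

At (1, -3/2): F = (-4.500, 19.000).
Jacobian J = [[-2·x·y - 3, -x^2], [5·y^2 - 1, 10·x·y + 6·y]].
At the point, J = [[0.000, -1.000], [10.250, -24.000]] (det J = 10.250).
Solving J·Δ = −F gives Δ = (-12.390, -4.500).
Then the next iterate is (x, y)₁ = (-11.390, -6.000).
Re-evaluating at (-11.390, -6.000): F = (809.56260, -1928.810), so ‖F‖₂ = 2091.817.

2091.817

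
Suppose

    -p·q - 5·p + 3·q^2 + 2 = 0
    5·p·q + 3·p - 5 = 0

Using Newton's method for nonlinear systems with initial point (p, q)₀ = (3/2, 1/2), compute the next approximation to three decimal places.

(0.568, 0.750)

At (3/2, 1/2): F = (-5.500, 3.250).
Jacobian J = [[-q - 5, -p + 6·q], [5·q + 3, 5·p]].
At the point, J = [[-5.500, 1.500], [5.500, 7.500]] (det J = -49.500).
Solving J·Δ = −F gives Δ = (-0.932, 0.250).
Then the next iterate is (p, q)₁ = (0.568, 0.750).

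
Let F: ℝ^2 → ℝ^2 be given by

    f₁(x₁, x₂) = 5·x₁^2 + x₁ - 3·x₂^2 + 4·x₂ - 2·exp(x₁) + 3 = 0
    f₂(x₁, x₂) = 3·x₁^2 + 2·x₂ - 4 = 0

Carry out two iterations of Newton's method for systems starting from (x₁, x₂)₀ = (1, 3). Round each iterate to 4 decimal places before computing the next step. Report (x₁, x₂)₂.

(0.4713, 1.6684)

At (1, 3): F = (-11.436564, 5.0000).
Jacobian J = [[10·x₁ - 2·exp(x₁) + 1, -6·x₂ + 4], [6·x₁, 2]].
At the point, J = [[5.563436, -14.0000], [6.0000, 2.0000]] (det J = 95.126873).
Solving J·Δ = −F gives Δ = (-0.4954, -1.0138).
Then the next iterate is (x₁, x₂)₁ = (0.5046, 1.9862).
Round to (0.5046, 1.9862) and repeat: F = (-2.425111, 0.736263), J = [[2.733354, -7.9172], [3.0276, 2.0000]].
Δ = (-0.0333, -0.3178), so (x₁, x₂)₂ = (0.4713, 1.6684).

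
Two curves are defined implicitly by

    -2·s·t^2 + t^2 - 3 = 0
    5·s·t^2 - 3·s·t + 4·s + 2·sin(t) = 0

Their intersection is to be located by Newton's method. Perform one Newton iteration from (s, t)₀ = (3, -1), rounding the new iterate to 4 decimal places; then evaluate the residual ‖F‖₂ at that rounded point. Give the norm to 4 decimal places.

12.0700

At (3, -1): F = (-8.0000, 34.317058).
Jacobian J = [[-2·t^2, -4·s·t + 2·t], [5·t^2 - 3·t + 4, 10·s·t - 3·s + 2·cos(t)]].
At the point, J = [[-2.0000, 10.0000], [12.0000, -37.919395]] (det J = -44.161209).
Solving J·Δ = −F gives Δ = (-0.9016, 0.6197).
Then the next iterate is (s, t)₁ = (2.0984, -0.3803).
Re-evaluating at (2.0984, -0.3803): F = (-3.462347, 11.562704), so ‖F‖₂ = 12.0700.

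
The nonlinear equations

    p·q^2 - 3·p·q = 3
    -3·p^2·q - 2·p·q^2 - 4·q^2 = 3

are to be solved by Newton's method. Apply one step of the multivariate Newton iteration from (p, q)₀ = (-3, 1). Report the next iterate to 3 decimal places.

(4.500, 5.000)

At (-3, 1): F = (3.000, -28.000).
Jacobian J = [[q^2 - 3·q, 2·p·q - 3·p], [-6·p·q - 2·q^2, -3·p^2 - 4·p·q - 8·q]].
At the point, J = [[-2.000, 3.000], [16.000, -23.000]] (det J = -2.000).
Solving J·Δ = −F gives Δ = (7.500, 4.000).
Then the next iterate is (p, q)₁ = (4.500, 5.000).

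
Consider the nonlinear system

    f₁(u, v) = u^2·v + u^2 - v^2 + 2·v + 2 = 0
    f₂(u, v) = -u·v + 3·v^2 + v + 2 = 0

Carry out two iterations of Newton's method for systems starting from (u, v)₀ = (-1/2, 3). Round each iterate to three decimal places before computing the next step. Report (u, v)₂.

(-0.197, 0.340)

At (-1/2, 3): F = (0.000, 33.500).
Jacobian J = [[2·u·v + 2·u, u^2 - 2·v + 2], [-v, -u + 6·v + 1]].
At the point, J = [[-4.000, -3.750], [-3.000, 19.500]] (det J = -89.250).
Solving J·Δ = −F gives Δ = (1.408, -1.501).
Then the next iterate is (u, v)₁ = (0.908, 1.499).
Round to (0.908, 1.499) and repeat: F = (4.81133, 8.87891), J = [[4.53818, -0.17354], [-1.499, 9.086]].
Δ = (-1.105, -1.159), so (u, v)₂ = (-0.197, 0.340).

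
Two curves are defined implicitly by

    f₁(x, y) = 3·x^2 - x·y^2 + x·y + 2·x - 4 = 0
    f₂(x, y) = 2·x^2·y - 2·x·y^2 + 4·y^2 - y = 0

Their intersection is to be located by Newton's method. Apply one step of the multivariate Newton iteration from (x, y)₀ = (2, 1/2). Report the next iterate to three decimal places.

(1.123, 0.439)

At (2, 1/2): F = (12.500, 3.500).
Jacobian J = [[6·x - y^2 + y + 2, -2·x·y + x], [4·x·y - 2·y^2, 2·x^2 - 4·x·y + 8·y - 1]].
At the point, J = [[14.250, 0.000], [3.500, 7.000]] (det J = 99.750).
Solving J·Δ = −F gives Δ = (-0.877, -0.061).
Then the next iterate is (x, y)₁ = (1.123, 0.439).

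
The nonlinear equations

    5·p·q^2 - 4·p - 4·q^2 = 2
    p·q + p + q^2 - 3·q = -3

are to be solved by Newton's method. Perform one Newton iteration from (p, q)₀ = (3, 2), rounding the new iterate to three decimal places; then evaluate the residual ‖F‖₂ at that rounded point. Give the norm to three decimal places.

110.202

At (3, 2): F = (30.000, 10.000).
Jacobian J = [[5·q^2 - 4, 10·p·q - 8·q], [q + 1, p + 2·q - 3]].
At the point, J = [[16.000, 44.000], [3.000, 4.000]] (det J = -68.000).
Solving J·Δ = −F gives Δ = (-4.706, 1.029).
Then the next iterate is (p, q)₁ = (-1.706, 3.029).
Re-evaluating at (-1.706, 3.029): F = (-110.13676, -3.78563), so ‖F‖₂ = 110.202.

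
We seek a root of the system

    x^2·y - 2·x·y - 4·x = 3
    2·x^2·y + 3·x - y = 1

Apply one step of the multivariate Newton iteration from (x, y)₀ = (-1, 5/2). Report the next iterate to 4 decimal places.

(-2.8571, -9.0000)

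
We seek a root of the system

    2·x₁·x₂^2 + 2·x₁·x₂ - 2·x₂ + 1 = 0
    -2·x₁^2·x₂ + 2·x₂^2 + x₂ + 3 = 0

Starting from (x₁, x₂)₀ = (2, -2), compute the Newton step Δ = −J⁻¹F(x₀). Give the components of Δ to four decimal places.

(-0.9451, 0.6585)

At (2, -2): F = (13.0000, 25.0000).
Jacobian J = [[2·x₂^2 + 2·x₂, 4·x₁·x₂ + 2·x₁ - 2], [-4·x₁·x₂, -2·x₁^2 + 4·x₂ + 1]].
At the point, J = [[4.0000, -14.0000], [16.0000, -15.0000]] (det J = 164.0000).
Solving J·Δ = −F gives Δ = (-0.9451, 0.6585).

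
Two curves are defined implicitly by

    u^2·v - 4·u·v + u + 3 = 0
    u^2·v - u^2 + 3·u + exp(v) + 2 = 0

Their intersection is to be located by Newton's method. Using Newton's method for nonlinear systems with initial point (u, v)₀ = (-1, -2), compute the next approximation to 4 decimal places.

(-0.6614, -1.2805)

At (-1, -2): F = (-8.0000, -3.864665).
Jacobian J = [[2·u·v - 4·v + 1, u^2 - 4·u], [2·u·v - 2·u + 3, u^2 + exp(v)]].
At the point, J = [[13.0000, 5.0000], [9.0000, 1.135335]] (det J = -30.240641).
Solving J·Δ = −F gives Δ = (0.3386, 0.7195).
Then the next iterate is (u, v)₁ = (-0.6614, -1.2805).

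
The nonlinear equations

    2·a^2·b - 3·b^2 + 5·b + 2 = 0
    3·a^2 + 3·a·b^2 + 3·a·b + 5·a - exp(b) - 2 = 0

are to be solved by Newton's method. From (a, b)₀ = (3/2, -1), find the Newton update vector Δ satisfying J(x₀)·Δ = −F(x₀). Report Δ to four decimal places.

(-0.7085, 0.4031)

At (3/2, -1): F = (-10.5000, 11.882121).
Jacobian J = [[4·a·b, 2·a^2 - 6·b + 5], [6·a + 3·b^2 + 3·b + 5, 6·a·b + 3·a - exp(b)]].
At the point, J = [[-6.0000, 15.5000], [14.0000, -4.867879]] (det J = -187.792723).
Solving J·Δ = −F gives Δ = (-0.7085, 0.4031).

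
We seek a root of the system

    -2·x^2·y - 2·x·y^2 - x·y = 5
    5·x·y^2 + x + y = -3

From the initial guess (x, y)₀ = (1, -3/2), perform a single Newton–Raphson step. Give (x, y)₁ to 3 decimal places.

(1.365, -0.198)

At (1, -3/2): F = (-5.000, 13.750).
Jacobian J = [[-4·x·y - 2·y^2 - y, -2·x^2 - 4·x·y - x], [5·y^2 + 1, 10·x·y + 1]].
At the point, J = [[3.000, 3.000], [12.250, -14.000]] (det J = -78.750).
Solving J·Δ = −F gives Δ = (0.365, 1.302).
Then the next iterate is (x, y)₁ = (1.365, -0.198).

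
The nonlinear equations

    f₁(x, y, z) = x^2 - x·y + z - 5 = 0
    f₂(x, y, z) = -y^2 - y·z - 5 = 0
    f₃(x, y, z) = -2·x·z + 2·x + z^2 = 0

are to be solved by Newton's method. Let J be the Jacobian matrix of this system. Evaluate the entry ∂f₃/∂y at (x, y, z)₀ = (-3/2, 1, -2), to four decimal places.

0.0000

∂f₃/∂y = 0.
At (-3/2, 1, -2) this is 0.0000.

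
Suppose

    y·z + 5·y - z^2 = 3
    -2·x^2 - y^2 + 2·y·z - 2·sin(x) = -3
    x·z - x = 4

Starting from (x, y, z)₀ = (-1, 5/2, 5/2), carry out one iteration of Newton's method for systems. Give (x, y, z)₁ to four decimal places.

At (-1, 5/2, 5/2): F = (9.5000, 8.932942, -5.5000).
Jacobian J = [[0, z + 5, y - 2·z], [-4·x - 2·cos(x), -2·y + 2·z, 2·y], [z - 1, 0, x]].
At the point, J = [[0.0000, 7.5000, -2.5000], [2.919395, 0.0000, 5.0000], [1.5000, 0.0000, -1.0000]] (det J = 78.145465).
Solving J·Δ = −F gives Δ = (1.7820, -2.2090, -2.8270).
Then the next iterate is (x, y, z)₁ = (0.7820, 0.2910, -0.3270).

(0.7820, 0.2910, -0.3270)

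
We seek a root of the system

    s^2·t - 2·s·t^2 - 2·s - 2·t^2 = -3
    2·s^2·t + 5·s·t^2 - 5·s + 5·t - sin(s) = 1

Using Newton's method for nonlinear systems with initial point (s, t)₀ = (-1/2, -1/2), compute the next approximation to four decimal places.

(2.1815, 0.8904)

At (-1/2, -1/2): F = (3.6250, -1.395574).
Jacobian J = [[2·s·t - 2·t^2 - 2, s^2 - 4·s·t - 4·t], [4·s·t + 5·t^2 - cos(s) - 5, 2·s^2 + 10·s·t + 5]].
At the point, J = [[-2.0000, 1.2500], [-3.627583, 8.0000]] (det J = -11.465522).
Solving J·Δ = −F gives Δ = (2.6815, 1.3904).
Then the next iterate is (s, t)₁ = (2.1815, 0.8904).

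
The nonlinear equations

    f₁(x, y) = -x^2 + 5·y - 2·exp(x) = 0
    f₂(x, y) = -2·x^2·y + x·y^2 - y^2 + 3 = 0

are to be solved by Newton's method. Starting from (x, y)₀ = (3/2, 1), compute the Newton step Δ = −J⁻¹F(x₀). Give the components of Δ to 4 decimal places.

(-0.4000, 0.2857)

At (3/2, 1): F = (-6.213378, -1.0000).
Jacobian J = [[-2·x - 2·exp(x), 5], [-4·x·y + y^2, -2·x^2 + 2·x·y - 2·y]].
At the point, J = [[-11.963378, 5.0000], [-5.0000, -3.5000]] (det J = 66.871823).
Solving J·Δ = −F gives Δ = (-0.4000, 0.2857).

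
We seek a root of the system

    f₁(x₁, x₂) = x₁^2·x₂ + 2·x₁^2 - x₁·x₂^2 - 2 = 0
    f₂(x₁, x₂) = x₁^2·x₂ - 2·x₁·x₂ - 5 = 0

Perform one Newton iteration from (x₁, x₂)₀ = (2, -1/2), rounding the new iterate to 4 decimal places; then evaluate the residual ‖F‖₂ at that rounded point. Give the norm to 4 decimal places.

103.8099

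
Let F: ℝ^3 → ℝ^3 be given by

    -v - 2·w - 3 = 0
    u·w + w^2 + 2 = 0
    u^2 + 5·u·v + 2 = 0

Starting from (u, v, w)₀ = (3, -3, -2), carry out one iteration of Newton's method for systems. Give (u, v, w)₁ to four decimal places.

(2.4902, -1.0392, -0.9804)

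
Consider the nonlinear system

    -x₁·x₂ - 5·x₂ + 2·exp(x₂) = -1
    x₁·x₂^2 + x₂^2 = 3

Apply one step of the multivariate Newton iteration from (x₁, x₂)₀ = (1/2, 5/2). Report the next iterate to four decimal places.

At (1/2, 5/2): F = (11.614988, 6.3750).
Jacobian J = [[-x₂, -x₁ + 2·exp(x₂) - 5], [x₂^2, 2·x₁·x₂ + 2·x₂]].
At the point, J = [[-2.5000, 18.864988], [6.2500, 7.5000]] (det J = -136.656175).
Solving J·Δ = −F gives Δ = (-0.2426, -0.6478).
Then the next iterate is (x₁, x₂)₁ = (0.2574, 1.8522).

(0.2574, 1.8522)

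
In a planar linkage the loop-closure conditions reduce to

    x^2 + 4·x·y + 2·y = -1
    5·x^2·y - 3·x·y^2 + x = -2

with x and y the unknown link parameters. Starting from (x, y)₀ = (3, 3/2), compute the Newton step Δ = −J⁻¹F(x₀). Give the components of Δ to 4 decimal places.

At (3, 3/2): F = (31.0000, 52.2500).
Jacobian J = [[2·x + 4·y, 4·x + 2], [10·x·y - 3·y^2 + 1, 5·x^2 - 6·x·y]].
At the point, J = [[12.0000, 14.0000], [39.2500, 18.0000]] (det J = -333.5000).
Solving J·Δ = −F gives Δ = (-0.5202, -1.7684).

(-0.5202, -1.7684)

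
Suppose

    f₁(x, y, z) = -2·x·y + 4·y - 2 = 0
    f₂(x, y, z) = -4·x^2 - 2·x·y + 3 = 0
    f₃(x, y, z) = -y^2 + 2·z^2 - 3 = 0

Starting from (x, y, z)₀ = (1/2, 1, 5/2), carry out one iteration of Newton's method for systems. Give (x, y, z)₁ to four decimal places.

At (1/2, 1, 5/2): F = (1.0000, 1.0000, 8.5000).
Jacobian J = [[-2·y, -2·x + 4, 0], [-8·x - 2·y, -2·x, 0], [0, -2·y, 4·z]].
At the point, J = [[-2.0000, 3.0000, 0.0000], [-6.0000, -1.0000, 0.0000], [0.0000, -2.0000, 10.0000]] (det J = 200.0000).
Solving J·Δ = −F gives Δ = (0.2000, -0.2000, -0.8900).
Then the next iterate is (x, y, z)₁ = (0.7000, 0.8000, 1.6100).

(0.7000, 0.8000, 1.6100)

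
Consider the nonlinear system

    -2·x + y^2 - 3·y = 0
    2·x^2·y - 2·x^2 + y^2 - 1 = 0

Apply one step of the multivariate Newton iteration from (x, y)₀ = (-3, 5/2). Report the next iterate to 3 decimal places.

(1.475, 4.600)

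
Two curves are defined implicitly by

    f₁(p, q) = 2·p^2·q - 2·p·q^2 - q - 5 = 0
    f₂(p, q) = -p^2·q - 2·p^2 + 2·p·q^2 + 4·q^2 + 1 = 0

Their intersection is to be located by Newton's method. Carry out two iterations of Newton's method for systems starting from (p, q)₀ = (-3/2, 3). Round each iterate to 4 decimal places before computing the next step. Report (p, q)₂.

At (-3/2, 3): F = (32.5000, -1.2500).
Jacobian J = [[4·p·q - 2·q^2, 2·p^2 - 4·p·q - 1], [-2·p·q - 4·p + 2·q^2, -p^2 + 4·p·q + 8·q]].
At the point, J = [[-36.0000, 21.5000], [33.0000, 3.7500]] (det J = -844.5000).
Solving J·Δ = −F gives Δ = (0.1761, -1.2167).
Then the next iterate is (p, q)₁ = (-1.3239, 1.7833).
Round to (-1.3239, 1.7833) and repeat: F = (7.888345, -1.330821), J = [[-15.803961, 11.949066], [16.377740, 3.070045]].
Δ = (0.1643, -0.4429), so (p, q)₂ = (-1.1596, 1.3404).

(-1.1596, 1.3404)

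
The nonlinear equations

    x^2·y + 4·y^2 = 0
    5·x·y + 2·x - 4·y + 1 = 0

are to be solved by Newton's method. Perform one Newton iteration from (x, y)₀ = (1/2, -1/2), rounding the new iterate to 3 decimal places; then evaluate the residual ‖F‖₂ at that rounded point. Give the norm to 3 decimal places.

95.222

At (1/2, -1/2): F = (0.875, 2.750).
Jacobian J = [[2·x·y, x^2 + 8·y], [5·y + 2, 5·x - 4]].
At the point, J = [[-0.500, -3.750], [-0.500, -1.500]] (det J = -1.125).
Solving J·Δ = −F gives Δ = (8.000, -0.833).
Then the next iterate is (x, y)₁ = (8.500, -1.333).
Re-evaluating at (8.500, -1.333): F = (-89.20169, -33.32050), so ‖F‖₂ = 95.222.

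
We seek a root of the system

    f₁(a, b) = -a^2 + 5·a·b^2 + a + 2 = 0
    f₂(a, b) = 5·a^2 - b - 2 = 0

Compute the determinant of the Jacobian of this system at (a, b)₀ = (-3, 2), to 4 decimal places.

-1827.0000

J = [[-2·a + 5·b^2 + 1, 10·a·b], [10·a, -1]].
At the point, J = [[27.0000, -60.0000], [-30.0000, -1.0000]].
det J = -1827.0000.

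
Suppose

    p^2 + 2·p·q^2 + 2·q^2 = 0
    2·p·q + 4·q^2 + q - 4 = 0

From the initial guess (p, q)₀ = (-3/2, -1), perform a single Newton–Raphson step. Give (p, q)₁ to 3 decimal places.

At (-3/2, -1): F = (1.250, 2.000).
Jacobian J = [[2·p + 2·q^2, 4·p·q + 4·q], [2·q, 2·p + 8·q + 1]].
At the point, J = [[-1.000, 2.000], [-2.000, -10.000]] (det J = 14.000).
Solving J·Δ = −F gives Δ = (1.179, -0.036).
Then the next iterate is (p, q)₁ = (-0.321, -1.036).

(-0.321, -1.036)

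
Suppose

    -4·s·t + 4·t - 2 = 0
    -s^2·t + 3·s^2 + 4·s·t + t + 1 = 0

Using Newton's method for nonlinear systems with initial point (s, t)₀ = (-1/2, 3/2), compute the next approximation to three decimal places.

(-0.910, -0.077)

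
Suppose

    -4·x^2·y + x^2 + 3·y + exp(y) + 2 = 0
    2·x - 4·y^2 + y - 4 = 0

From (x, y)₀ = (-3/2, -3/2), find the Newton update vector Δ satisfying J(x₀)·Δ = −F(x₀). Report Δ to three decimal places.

(0.283, 1.303)

At (-3/2, -3/2): F = (13.47313, -17.500).
Jacobian J = [[-8·x·y + 2·x, -4·x^2 + exp(y) + 3], [2, -8·y + 1]].
At the point, J = [[-21.000, -5.77687], [2.000, 13.000]] (det J = -261.44626).
Solving J·Δ = −F gives Δ = (0.283, 1.303).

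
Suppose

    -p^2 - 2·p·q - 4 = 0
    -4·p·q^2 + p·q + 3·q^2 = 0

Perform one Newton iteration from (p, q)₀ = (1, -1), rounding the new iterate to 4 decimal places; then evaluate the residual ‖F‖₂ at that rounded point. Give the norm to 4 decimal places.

At (1, -1): F = (-3.0000, -2.0000).
Jacobian J = [[-2·p - 2·q, -2·p], [-4·q^2 + q, -8·p·q + p + 6·q]].
At the point, J = [[0.0000, -2.0000], [-5.0000, 3.0000]] (det J = -10.0000).
Solving J·Δ = −F gives Δ = (-1.3000, -1.5000).
Then the next iterate is (p, q)₁ = (-0.3000, -2.5000).
Re-evaluating at (-0.3000, -2.5000): F = (-5.5900, 27.0000), so ‖F‖₂ = 27.5726.

27.5726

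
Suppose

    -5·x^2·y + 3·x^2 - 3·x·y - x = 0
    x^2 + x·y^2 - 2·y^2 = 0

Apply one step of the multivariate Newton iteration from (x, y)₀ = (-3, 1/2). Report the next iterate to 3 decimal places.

(-1.780, 0.647)

At (-3, 1/2): F = (12.000, 7.750).
Jacobian J = [[-10·x·y + 6·x - 3·y - 1, -5·x^2 - 3·x], [2·x + y^2, 2·x·y - 4·y]].
At the point, J = [[-5.500, -36.000], [-5.750, -5.000]] (det J = -179.500).
Solving J·Δ = −F gives Δ = (1.220, 0.147).
Then the next iterate is (x, y)₁ = (-1.780, 0.647).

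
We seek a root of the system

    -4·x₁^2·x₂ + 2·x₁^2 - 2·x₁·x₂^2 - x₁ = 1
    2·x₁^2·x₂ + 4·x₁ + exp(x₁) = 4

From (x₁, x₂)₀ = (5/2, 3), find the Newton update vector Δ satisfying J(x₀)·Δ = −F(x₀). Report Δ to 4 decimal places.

At (5/2, 3): F = (-111.0000, 55.682494).
Jacobian J = [[-8·x₁·x₂ + 4·x₁ - 2·x₂^2 - 1, -4·x₁^2 - 4·x₁·x₂], [4·x₁·x₂ + exp(x₁) + 4, 2·x₁^2]].
At the point, J = [[-69.0000, -55.0000], [46.182494, 12.5000]] (det J = 1677.537168).
Solving J·Δ = −F gives Δ = (-0.9985, -0.7655).

(-0.9985, -0.7655)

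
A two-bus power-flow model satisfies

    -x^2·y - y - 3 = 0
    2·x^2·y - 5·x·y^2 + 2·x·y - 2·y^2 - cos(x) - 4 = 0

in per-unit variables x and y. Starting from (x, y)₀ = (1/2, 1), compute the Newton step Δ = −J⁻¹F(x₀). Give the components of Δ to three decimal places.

(-3.216, -0.827)

At (1/2, 1): F = (-4.250, -7.87758).
Jacobian J = [[-2·x·y, -x^2 - 1], [4·x·y - 5·y^2 + 2·y + sin(x), 2·x^2 - 10·x·y + 2·x - 4·y]].
At the point, J = [[-1.000, -1.250], [-0.52057, -7.500]] (det J = 6.84928).
Solving J·Δ = −F gives Δ = (-3.216, -0.827).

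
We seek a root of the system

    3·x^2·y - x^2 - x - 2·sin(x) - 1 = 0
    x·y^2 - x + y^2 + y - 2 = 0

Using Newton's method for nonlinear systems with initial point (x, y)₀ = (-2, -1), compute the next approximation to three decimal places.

(-1.673, -0.333)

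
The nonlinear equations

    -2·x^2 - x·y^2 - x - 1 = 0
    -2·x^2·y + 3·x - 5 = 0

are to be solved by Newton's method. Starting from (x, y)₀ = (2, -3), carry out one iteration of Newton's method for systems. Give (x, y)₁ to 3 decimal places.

(1.622, -1.150)

At (2, -3): F = (-29.000, 25.000).
Jacobian J = [[-4·x - y^2 - 1, -2·x·y], [-4·x·y + 3, -2·x^2]].
At the point, J = [[-18.000, 12.000], [27.000, -8.000]] (det J = -180.000).
Solving J·Δ = −F gives Δ = (-0.378, 1.850).
Then the next iterate is (x, y)₁ = (1.622, -1.150).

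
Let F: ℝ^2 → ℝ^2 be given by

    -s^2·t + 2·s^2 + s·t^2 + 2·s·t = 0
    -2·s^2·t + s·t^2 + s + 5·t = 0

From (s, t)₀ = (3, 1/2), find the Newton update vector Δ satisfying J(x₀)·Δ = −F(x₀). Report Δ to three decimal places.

(-1.683, 0.524)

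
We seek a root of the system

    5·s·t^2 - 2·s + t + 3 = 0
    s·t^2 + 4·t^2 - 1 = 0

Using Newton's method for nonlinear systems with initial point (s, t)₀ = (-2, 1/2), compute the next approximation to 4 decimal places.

(-9.3333, 1.6667)

At (-2, 1/2): F = (5.0000, -0.5000).
Jacobian J = [[5·t^2 - 2, 10·s·t + 1], [t^2, 2·s·t + 8·t]].
At the point, J = [[-0.7500, -9.0000], [0.2500, 2.0000]] (det J = 0.7500).
Solving J·Δ = −F gives Δ = (-7.3333, 1.1667).
Then the next iterate is (s, t)₁ = (-9.3333, 1.6667).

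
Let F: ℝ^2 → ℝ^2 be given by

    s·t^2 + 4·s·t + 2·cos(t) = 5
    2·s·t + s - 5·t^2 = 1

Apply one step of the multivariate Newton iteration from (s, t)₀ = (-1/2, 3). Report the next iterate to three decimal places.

At (-1/2, 3): F = (-17.47998, -49.500).
Jacobian J = [[t^2 + 4·t, 2·s·t + 4·s - 2·sin(t)], [2·t + 1, 2·s - 10·t]].
At the point, J = [[21.000, -5.28224], [7.000, -31.000]] (det J = -614.02432).
Solving J·Δ = −F gives Δ = (0.457, -1.494).
Then the next iterate is (s, t)₁ = (-0.043, 1.506).

(-0.043, 1.506)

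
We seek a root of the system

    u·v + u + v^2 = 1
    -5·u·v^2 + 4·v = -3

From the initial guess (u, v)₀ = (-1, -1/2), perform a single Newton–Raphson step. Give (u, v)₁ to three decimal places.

At (-1, -1/2): F = (-1.250, 2.250).
Jacobian J = [[v + 1, u + 2·v], [-5·v^2, -10·u·v + 4]].
At the point, J = [[0.500, -2.000], [-1.250, -1.000]] (det J = -3.000).
Solving J·Δ = −F gives Δ = (1.917, -0.146).
Then the next iterate is (u, v)₁ = (0.917, -0.646).

(0.917, -0.646)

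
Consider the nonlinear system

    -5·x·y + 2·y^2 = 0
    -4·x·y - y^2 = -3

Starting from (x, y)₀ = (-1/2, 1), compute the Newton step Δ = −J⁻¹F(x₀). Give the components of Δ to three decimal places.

(1.000, 0.077)

At (-1/2, 1): F = (4.500, 4.000).
Jacobian J = [[-5·y, -5·x + 4·y], [-4·y, -4·x - 2·y]].
At the point, J = [[-5.000, 6.500], [-4.000, 0.000]] (det J = 26.000).
Solving J·Δ = −F gives Δ = (1.000, 0.077).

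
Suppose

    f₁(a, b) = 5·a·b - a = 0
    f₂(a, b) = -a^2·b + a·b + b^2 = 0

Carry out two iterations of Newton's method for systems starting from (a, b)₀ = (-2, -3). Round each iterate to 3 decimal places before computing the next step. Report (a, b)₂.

At (-2, -3): F = (32.000, 27.000).
Jacobian J = [[5·b - 1, 5·a], [-2·a·b + b, -a^2 + a + 2·b]].
At the point, J = [[-16.000, -10.000], [-15.000, -12.000]] (det J = 42.000).
Solving J·Δ = −F gives Δ = (2.714, -1.143).
Then the next iterate is (a, b)₁ = (0.714, -4.143).
Round to (0.714, -4.143) and repeat: F = (-15.50451, 16.31843), J = [[-21.715, 3.570], [1.77320, -8.08180]].
Δ = (-0.396, 1.932), so (a, b)₂ = (0.318, -2.211).

(0.318, -2.211)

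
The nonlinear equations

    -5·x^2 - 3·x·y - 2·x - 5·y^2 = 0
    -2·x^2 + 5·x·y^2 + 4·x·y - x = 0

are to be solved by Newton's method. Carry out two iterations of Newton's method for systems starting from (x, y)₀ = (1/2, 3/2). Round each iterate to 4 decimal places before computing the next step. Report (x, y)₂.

(0.2233, 0.2938)

At (1/2, 3/2): F = (-15.7500, 7.6250).
Jacobian J = [[-10·x - 3·y - 2, -3·x - 10·y], [-4·x + 5·y^2 + 4·y - 1, 10·x·y + 4·x]].
At the point, J = [[-11.5000, -16.5000], [14.2500, 9.5000]] (det J = 125.8750).
Solving J·Δ = −F gives Δ = (0.1892, -1.0864).
Then the next iterate is (x, y)₁ = (0.6892, 0.4136).
Round to (0.6892, 0.4136) and repeat: F = (-5.463867, 0.090509), J = [[-10.1328, -6.2036], [-1.247075, 5.607331]].
Δ = (-0.4659, -0.1198), so (x, y)₂ = (0.2233, 0.2938).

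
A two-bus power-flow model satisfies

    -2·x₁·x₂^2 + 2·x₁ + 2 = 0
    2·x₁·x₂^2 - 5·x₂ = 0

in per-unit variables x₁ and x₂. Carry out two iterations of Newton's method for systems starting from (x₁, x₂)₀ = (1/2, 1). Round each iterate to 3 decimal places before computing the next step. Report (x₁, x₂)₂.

At (1/2, 1): F = (2.000, -4.000).
Jacobian J = [[-2·x₂^2 + 2, -4·x₁·x₂], [2·x₂^2, 4·x₁·x₂ - 5]].
At the point, J = [[0.000, -2.000], [2.000, -3.000]] (det J = 4.000).
Solving J·Δ = −F gives Δ = (3.500, 1.000).
Then the next iterate is (x₁, x₂)₁ = (4.000, 2.000).
Round to (4.000, 2.000) and repeat: F = (-22.000, 22.000), J = [[-6.000, -32.000], [8.000, 27.000]].
Δ = (-1.170, -0.468), so (x₁, x₂)₂ = (2.830, 1.532).

(2.830, 1.532)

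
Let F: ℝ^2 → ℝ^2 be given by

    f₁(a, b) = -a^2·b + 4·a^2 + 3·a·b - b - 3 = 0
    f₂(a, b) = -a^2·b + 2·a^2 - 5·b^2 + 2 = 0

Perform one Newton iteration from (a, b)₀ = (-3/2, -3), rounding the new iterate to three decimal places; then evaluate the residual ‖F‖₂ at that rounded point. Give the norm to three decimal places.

9.969

At (-3/2, -3): F = (29.250, -31.750).
Jacobian J = [[-2·a·b + 8·a + 3·b, -a^2 + 3·a - 1], [-2·a·b + 4·a, -a^2 - 10·b]].
At the point, J = [[-30.000, -7.750], [-15.000, 27.750]] (det J = -948.750).
Solving J·Δ = −F gives Δ = (0.596, 1.466).
Then the next iterate is (a, b)₁ = (-0.904, -1.534).
Re-evaluating at (-0.904, -1.534): F = (7.21668, -6.87774), so ‖F‖₂ = 9.969.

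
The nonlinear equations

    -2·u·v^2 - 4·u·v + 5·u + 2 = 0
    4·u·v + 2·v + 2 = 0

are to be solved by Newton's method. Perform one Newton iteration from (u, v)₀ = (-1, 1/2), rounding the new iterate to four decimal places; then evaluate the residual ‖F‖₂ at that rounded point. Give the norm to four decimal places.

At (-1, 1/2): F = (-0.5000, 1.0000).
Jacobian J = [[-2·v^2 - 4·v + 5, -4·u·v - 4·u], [4·v, 4·u + 2]].
At the point, J = [[2.5000, 6.0000], [2.0000, -2.0000]] (det J = -17.0000).
Solving J·Δ = −F gives Δ = (-0.2941, 0.2059).
Then the next iterate is (u, v)₁ = (-1.2941, 0.7059).
Re-evaluating at (-1.2941, 0.7059): F = (0.473207, -0.242221), so ‖F‖₂ = 0.5316.

0.5316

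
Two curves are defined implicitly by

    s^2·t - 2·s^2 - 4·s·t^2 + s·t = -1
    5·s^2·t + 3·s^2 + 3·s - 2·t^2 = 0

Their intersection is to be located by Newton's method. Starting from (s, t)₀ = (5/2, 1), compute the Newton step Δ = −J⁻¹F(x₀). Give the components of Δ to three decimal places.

(-1.042, -0.392)

At (5/2, 1): F = (-12.750, 55.500).
Jacobian J = [[2·s·t - 4·s - 4·t^2 + t, s^2 - 8·s·t + s], [10·s·t + 6·s + 3, 5·s^2 - 4·t]].
At the point, J = [[-8.000, -11.250], [43.000, 27.250]] (det J = 265.750).
Solving J·Δ = −F gives Δ = (-1.042, -0.392).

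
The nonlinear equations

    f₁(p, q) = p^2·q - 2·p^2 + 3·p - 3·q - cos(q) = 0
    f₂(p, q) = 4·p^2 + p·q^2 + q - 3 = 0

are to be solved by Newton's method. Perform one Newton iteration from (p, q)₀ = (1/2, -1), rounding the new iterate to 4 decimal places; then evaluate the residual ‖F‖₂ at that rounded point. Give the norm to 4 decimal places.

At (1/2, -1): F = (3.209698, -2.5000).
Jacobian J = [[2·p·q - 4·p + 3, p^2 + sin(q) - 3], [8·p + q^2, 2·p·q + 1]].
At the point, J = [[0.0000, -3.591471], [5.0000, 0.0000]] (det J = 17.957355).
Solving J·Δ = −F gives Δ = (0.5000, 0.8937).
Then the next iterate is (p, q)₁ = (1.0000, -0.1063).
Re-evaluating at (1.0000, -0.1063): F = (0.218245, 0.905000), so ‖F‖₂ = 0.9309.

0.9309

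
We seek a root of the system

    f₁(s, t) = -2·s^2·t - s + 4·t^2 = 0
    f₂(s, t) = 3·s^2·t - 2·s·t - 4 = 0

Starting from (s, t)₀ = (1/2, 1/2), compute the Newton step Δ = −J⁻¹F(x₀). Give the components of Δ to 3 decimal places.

At (1/2, 1/2): F = (0.250, -4.125).
Jacobian J = [[-4·s·t - 1, -2·s^2 + 8·t], [6·s·t - 2·t, 3·s^2 - 2·s]].
At the point, J = [[-2.000, 3.500], [0.500, -0.250]] (det J = -1.250).
Solving J·Δ = −F gives Δ = (11.500, 6.500).

(11.500, 6.500)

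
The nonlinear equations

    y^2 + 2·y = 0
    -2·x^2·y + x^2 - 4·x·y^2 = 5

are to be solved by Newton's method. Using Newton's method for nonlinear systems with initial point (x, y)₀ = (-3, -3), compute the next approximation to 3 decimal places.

(-1.737, -2.250)

At (-3, -3): F = (3.000, 166.000).
Jacobian J = [[0, 2·y + 2], [-4·x·y + 2·x - 4·y^2, -2·x^2 - 8·x·y]].
At the point, J = [[0.000, -4.000], [-78.000, -90.000]] (det J = -312.000).
Solving J·Δ = −F gives Δ = (1.263, 0.750).
Then the next iterate is (x, y)₁ = (-1.737, -2.250).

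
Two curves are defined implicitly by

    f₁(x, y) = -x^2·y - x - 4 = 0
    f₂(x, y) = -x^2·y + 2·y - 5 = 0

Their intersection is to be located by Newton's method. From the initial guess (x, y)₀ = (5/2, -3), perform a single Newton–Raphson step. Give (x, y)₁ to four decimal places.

(2.6058, -0.8029)

At (5/2, -3): F = (12.2500, 7.7500).
Jacobian J = [[-2·x·y - 1, -x^2], [-2·x·y, -x^2 + 2]].
At the point, J = [[14.0000, -6.2500], [15.0000, -4.2500]] (det J = 34.2500).
Solving J·Δ = −F gives Δ = (0.1058, 2.1971).
Then the next iterate is (x, y)₁ = (2.6058, -0.8029).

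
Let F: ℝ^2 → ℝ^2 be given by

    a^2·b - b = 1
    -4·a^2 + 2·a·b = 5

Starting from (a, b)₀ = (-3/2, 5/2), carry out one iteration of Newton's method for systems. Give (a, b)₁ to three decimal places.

At (-3/2, 5/2): F = (2.125, -21.500).
Jacobian J = [[2·a·b, a^2 - 1], [-8·a + 2·b, 2·a]].
At the point, J = [[-7.500, 1.250], [17.000, -3.000]] (det J = 1.250).
Solving J·Δ = −F gives Δ = (-16.400, -100.100).
Then the next iterate is (a, b)₁ = (-17.900, -97.600).

(-17.900, -97.600)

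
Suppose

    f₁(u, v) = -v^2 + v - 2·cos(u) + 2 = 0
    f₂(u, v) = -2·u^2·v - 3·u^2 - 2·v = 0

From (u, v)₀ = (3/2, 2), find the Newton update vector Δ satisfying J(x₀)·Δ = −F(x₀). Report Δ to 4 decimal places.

At (3/2, 2): F = (-0.141474, -19.7500).
Jacobian J = [[2·sin(u), -2·v + 1], [-4·u·v - 6·u, -2·u^2 - 2]].
At the point, J = [[1.994990, -3.0000], [-21.0000, -6.5000]] (det J = -75.967435).
Solving J·Δ = −F gives Δ = (-0.7678, -0.5578).

(-0.7678, -0.5578)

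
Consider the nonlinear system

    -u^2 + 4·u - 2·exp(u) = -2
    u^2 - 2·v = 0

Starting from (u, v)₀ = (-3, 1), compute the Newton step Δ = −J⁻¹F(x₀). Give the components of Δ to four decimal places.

(1.9292, -2.2875)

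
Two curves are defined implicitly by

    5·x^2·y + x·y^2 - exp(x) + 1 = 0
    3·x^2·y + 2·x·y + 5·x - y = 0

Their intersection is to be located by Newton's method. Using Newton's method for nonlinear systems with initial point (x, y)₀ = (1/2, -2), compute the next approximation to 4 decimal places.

(0.4882, -3.4117)

At (1/2, -2): F = (-1.148721, 1.0000).
Jacobian J = [[10·x·y + y^2 - exp(x), 5·x^2 + 2·x·y], [6·x·y + 2·y + 5, 3·x^2 + 2·x - 1]].
At the point, J = [[-7.648721, -0.7500], [-5.0000, 0.7500]] (det J = -9.486541).
Solving J·Δ = −F gives Δ = (-0.0118, -1.4117).
Then the next iterate is (x, y)₁ = (0.4882, -3.4117).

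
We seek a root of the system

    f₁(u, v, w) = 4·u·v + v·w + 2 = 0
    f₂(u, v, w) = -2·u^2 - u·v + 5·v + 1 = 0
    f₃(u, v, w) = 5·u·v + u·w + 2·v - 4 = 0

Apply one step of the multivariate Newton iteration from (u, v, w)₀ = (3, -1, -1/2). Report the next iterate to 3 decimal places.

(1.351, -0.570, 1.540)

At (3, -1, -1/2): F = (-9.500, -19.000, -22.500).
Jacobian J = [[4·v, 4·u + w, v], [-4·u - v, -u + 5, 0], [5·v + w, 5·u + 2, u]].
At the point, J = [[-4.000, 11.500, -1.000], [-11.000, 2.000, 0.000], [-5.500, 17.000, 3.000]] (det J = 531.500).
Solving J·Δ = −F gives Δ = (-1.649, 0.430, 2.040).
Then the next iterate is (u, v, w)₁ = (1.351, -0.570, 1.540).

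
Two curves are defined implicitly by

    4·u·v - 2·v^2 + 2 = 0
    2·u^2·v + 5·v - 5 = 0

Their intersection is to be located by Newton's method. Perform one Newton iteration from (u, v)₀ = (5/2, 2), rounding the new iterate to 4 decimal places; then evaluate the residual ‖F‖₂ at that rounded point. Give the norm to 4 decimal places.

9.6054

At (5/2, 2): F = (14.0000, 30.0000).
Jacobian J = [[4·v, 4·u - 4·v], [4·u·v, 2·u^2 + 5]].
At the point, J = [[8.0000, 2.0000], [20.0000, 17.5000]] (det J = 100.0000).
Solving J·Δ = −F gives Δ = (-1.8500, 0.4000).
Then the next iterate is (u, v)₁ = (0.6500, 2.4000).
Re-evaluating at (0.6500, 2.4000): F = (-3.2800, 9.0280), so ‖F‖₂ = 9.6054.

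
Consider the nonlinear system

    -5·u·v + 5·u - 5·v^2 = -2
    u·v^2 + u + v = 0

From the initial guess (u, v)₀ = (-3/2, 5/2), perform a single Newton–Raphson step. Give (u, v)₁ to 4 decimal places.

At (-3/2, 5/2): F = (-18.0000, -8.3750).
Jacobian J = [[-5·v + 5, -5·u - 10·v], [v^2 + 1, 2·u·v + 1]].
At the point, J = [[-7.5000, -17.5000], [7.2500, -6.5000]] (det J = 175.6250).
Solving J·Δ = −F gives Δ = (0.1683, -1.1007).
Then the next iterate is (u, v)₁ = (-1.3317, 1.3993).

(-1.3317, 1.3993)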